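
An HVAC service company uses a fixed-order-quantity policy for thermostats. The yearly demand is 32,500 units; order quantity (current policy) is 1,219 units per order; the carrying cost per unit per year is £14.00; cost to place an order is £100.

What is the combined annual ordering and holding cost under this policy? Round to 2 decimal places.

Orders/yr = 32,500/1,219 = 26.661; ordering cost = 26.661 × £100 = £2,666.12
Average inventory = 1,219/2 = 609.5; holding cost = 609.5 × £14 = £8,533.00
Total = £2,666.12 + £8,533.00 = £11,199.12

£11,199.12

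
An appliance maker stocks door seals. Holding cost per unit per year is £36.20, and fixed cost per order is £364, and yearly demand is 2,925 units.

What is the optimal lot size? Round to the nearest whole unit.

2DS/H = 2·2,925·364/36.2 = 58,823.20
EOQ = √58,823.20 ≈ 242.53

243 units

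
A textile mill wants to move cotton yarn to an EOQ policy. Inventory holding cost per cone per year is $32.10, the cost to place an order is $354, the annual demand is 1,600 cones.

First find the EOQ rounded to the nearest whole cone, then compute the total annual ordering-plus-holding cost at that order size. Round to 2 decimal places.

$6,030.17

Optimal lot size Q* = (2 × 1,600 × $354 / $32.1)^½ ≈ 187.86 → Q = 188 cones
Orders/yr = 1,600/188 = 8.511; ordering cost = 8.511 × $354 = $3,012.77
Average inventory = 188/2 = 94; holding cost = 94 × $32.1 = $3,017.40
Total = $3,012.77 + $3,017.40 = $6,030.17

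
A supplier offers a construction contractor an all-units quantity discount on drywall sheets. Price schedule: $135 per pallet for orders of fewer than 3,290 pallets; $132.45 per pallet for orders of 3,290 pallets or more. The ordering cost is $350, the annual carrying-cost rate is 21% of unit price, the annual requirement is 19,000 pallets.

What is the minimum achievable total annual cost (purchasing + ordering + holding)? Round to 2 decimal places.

$2,564,326.13

H₁ = 21%×$135 = $28.3500;  H₂ = 21%×$132.45 = $27.8145
EOQ₁ = √(2×19,000×350/28.3500) = 684.93  (< 3,290, feasible at tier 1)
EOQ₂ = √(2×19,000×350/27.8145) = 691.50  (< 3,290 → use Q = 3,290 at tier-2 price)
TC(tier 1 (EOQ₁), Q≈684.9) = $2,584,417.90
TC(tier 2, Q≈3,290.0) = $2,564,326.13
Minimum at tier 2: $2,564,326.13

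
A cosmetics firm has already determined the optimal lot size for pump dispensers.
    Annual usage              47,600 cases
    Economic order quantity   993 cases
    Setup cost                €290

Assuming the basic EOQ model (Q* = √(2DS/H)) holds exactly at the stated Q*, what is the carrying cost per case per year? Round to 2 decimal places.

€28.00

EOQ relation: Q² = 2DS/H, so rearrange for the unknown.
H = 2DS / Q² = 2 × 47,600 × 290 / 993² = 27.9986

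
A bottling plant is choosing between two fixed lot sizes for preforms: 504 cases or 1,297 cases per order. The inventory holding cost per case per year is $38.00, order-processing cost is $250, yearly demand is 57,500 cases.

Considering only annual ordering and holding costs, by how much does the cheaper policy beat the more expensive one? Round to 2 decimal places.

$2,371.56

TC(Q) = (D/Q)S + (Q/2)H
TC(504) = (57,500/504)×250 + (504/2)×38 = $38,097.83
TC(1,297) = (57,500/1,297)×250 + (1,297/2)×38 = $35,726.27
Lots of 1,297 are cheaper by $2,371.56.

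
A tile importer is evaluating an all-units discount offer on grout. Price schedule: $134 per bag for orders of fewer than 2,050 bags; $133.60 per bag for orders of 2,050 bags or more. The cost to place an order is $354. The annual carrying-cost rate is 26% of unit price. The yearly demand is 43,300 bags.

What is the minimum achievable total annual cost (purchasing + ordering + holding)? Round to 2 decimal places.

H₁ = 26%×$134 = $34.8400;  H₂ = 26%×$133.60 = $34.7360
EOQ₁ = √(2×43,300×354/34.8400) = 938.04  (< 2,050, feasible at tier 1)
EOQ₂ = √(2×43,300×354/34.7360) = 939.44  (< 2,050 → use Q = 2,050 at tier-2 price)
TC(tier 1 (EOQ₁), Q≈938.0) = $5,834,881.32
TC(tier 2, Q≈2,050.0) = $5,827,961.57
Minimum at tier 2: $5,827,961.57

$5,827,961.57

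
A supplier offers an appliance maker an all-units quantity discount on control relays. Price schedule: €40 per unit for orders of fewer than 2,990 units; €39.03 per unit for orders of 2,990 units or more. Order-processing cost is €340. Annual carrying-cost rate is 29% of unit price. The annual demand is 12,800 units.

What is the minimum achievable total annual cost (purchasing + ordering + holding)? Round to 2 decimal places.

H₁ = 29%×€40 = €11.6000;  H₂ = 29%×€39.03 = €11.3187
EOQ₁ = √(2×12,800×340/11.6000) = 866.22  (< 2,990, feasible at tier 1)
EOQ₂ = √(2×12,800×340/11.3187) = 876.92  (< 2,990 → use Q = 2,990 at tier-2 price)
TC(tier 1 (EOQ₁), Q≈866.2) = €522,048.20
TC(tier 2, Q≈2,990.0) = €517,960.97
Minimum at tier 2: €517,960.97

€517,960.97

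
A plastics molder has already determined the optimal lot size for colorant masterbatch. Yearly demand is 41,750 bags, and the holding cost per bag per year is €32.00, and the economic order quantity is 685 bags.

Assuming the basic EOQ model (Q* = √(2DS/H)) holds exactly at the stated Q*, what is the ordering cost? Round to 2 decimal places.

€179.82

Since Q* = (2DS/H)^½, squaring gives Q*²·H = 2DS.
S = Q²H / (2D) = 685² × 32 / (2 × 41,750) = 179.8228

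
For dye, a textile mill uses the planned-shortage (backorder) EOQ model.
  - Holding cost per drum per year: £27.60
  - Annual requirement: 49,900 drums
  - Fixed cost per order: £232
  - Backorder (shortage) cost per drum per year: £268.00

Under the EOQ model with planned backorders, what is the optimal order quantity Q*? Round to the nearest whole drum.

962 drums

Q* = √(2DS/H) · √((H + b)/b)
   = √(2 × 49,900 × 232 / 27.6) · √((27.6 + 268) / 268)
   = 915.914 × 1.0502 ≈ 961.92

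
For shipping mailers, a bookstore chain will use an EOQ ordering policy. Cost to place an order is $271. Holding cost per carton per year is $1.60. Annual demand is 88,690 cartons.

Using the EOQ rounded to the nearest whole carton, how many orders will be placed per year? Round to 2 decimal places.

16.18 orders per year

EOQ = √(2DS/H) = √(2 × 88,690 × 271 / 1.6)
    = √(30,043,737.50) ≈ 5,481.22 → Q = 5,481
N = D/Q = 88,690/5,481 ≈ 16.181 orders/yr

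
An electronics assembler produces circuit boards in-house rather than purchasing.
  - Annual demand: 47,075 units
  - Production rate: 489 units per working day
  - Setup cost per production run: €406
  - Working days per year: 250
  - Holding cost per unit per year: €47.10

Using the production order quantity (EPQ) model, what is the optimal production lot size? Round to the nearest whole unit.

1,149 units

Daily demand d = 47,075/250 = 188.300; p = 489; 1 − d/p = 0.61493
EPQ = √(2DS / (H(1 − d/p)))
    = √(2 × 47,075 × 406 / (47.1 × 0.61493)) ≈ 1,148.82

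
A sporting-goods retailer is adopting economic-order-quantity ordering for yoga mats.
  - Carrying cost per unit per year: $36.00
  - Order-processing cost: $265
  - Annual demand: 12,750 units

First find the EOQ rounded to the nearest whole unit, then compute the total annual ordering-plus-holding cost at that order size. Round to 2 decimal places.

$15,597.12

2DS/H = 2·12,750·265/36 = 187,708.33
EOQ = √187,708.33 ≈ 433.25 → Q = 433 units
Orders/yr = 12,750/433 = 29.446; ordering cost = 29.446 × $265 = $7,803.12
Average inventory = 433/2 = 216.5; holding cost = 216.5 × $36 = $7,794.00
Total = $7,803.12 + $7,794.00 = $15,597.12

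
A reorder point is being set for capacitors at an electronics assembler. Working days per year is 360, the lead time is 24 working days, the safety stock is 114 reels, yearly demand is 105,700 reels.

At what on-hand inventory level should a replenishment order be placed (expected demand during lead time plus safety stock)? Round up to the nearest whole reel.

7,161 reels

Daily demand d = 105,700 / 360 = 293.611 reels/day
Demand during lead time = 293.611 × 24 = 7,046.67
Reorder point = 7,046.67 + 114 = 7,160.67 → round up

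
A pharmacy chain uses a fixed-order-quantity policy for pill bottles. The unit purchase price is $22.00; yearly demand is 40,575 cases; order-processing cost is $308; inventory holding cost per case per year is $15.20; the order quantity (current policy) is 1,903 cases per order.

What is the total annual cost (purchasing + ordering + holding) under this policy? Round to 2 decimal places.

Annual ordering cost = (D/Q)·S = (40,575/1,903) × 308 = $6,567.05
Annual holding cost  = (Q/2)·H = (1,903/2) × 15.2 = $14,462.80
Purchase cost = D·C = 40,575 × 22 = $892,650.00
Total = $6,567.05 + $14,462.80 + $892,650.00 = $913,679.85

$913,679.85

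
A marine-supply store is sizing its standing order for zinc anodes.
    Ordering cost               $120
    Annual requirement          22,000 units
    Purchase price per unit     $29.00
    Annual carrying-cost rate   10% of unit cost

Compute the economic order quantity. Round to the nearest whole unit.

Carrying cost H = $29 × 10% = $2.9000/unit/yr
Q* = √(2·D·S / H) = √(2·22,000·120 / 2.9) = √1,820,689.7 ≈ 1,349.33

1,349 units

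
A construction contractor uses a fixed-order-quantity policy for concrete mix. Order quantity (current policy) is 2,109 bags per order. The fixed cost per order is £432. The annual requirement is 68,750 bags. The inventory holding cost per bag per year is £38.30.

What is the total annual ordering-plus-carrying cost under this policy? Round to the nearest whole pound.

£54,470

Ordering: D/Q × S = 68,750/2,109 × £432 = £14,082.50
Holding:  Q/2 × H = 2,109/2 × £38.3 = £40,387.35
Total = £14,082.50 + £40,387.35 = £54,469.85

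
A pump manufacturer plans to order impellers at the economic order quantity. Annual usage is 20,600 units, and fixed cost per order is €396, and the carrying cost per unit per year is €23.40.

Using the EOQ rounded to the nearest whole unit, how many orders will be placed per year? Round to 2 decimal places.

24.67 orders per year

Q* = √(2·D·S / H) = √(2·20,600·396 / 23.4) = √697,230.8 ≈ 835.00 → Q = 835
N = D/Q = 20,600/835 ≈ 24.671 orders/yr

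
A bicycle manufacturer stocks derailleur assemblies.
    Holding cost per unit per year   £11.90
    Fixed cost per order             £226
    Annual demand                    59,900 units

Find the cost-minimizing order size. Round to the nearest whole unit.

2DS/H = 2·59,900·226/11.9 = 2,275,193.28
EOQ = √2,275,193.28 ≈ 1,508.37

1,508 units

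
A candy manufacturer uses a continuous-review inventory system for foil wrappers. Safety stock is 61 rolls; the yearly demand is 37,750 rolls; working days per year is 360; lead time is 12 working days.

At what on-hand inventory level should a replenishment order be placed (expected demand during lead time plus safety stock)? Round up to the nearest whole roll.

Daily demand d = 37,750 / 360 = 104.861 rolls/day
Demand during lead time = 104.861 × 12 = 1,258.33
Reorder point = 1,258.33 + 61 = 1,319.33 → round up

1,320 rolls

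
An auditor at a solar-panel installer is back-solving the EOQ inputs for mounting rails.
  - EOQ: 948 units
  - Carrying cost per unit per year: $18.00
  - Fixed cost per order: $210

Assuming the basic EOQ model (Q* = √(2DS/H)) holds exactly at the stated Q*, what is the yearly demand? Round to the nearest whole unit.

38,516 units per year

Since Q* = (2DS/H)^½, squaring gives Q*²·H = 2DS.
D = Q²H / (2S) = 948² × 18 / (2 × 210) = 38,515.89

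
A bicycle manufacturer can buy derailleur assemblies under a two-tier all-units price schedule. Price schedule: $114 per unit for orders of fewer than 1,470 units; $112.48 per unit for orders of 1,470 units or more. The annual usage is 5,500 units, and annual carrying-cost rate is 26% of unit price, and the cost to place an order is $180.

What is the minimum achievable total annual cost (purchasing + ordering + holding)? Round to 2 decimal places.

H₁ = 26%×$114 = $29.6400;  H₂ = 26%×$112.48 = $29.2448
EOQ₁ = √(2×5,500×180/29.6400) = 258.46  (< 1,470, feasible at tier 1)
EOQ₂ = √(2×5,500×180/29.2448) = 260.20  (< 1,470 → use Q = 1,470 at tier-2 price)
TC(tier 1 (EOQ₁), Q≈258.5) = $634,660.76
TC(tier 2, Q≈1,470.0) = $640,808.40
Minimum at tier 1 (EOQ₁): $634,660.76

$634,660.76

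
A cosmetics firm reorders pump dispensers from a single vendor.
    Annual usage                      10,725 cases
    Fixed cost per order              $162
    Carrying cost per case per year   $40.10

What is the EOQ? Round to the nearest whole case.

294 cases

2DS/H = 2·10,725·162/40.1 = 86,655.86
EOQ = √86,655.86 ≈ 294.37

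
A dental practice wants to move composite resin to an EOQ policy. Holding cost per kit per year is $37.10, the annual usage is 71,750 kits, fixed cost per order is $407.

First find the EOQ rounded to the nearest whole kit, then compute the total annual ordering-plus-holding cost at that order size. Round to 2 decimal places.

EOQ = √(2DS/H) = √(2 × 71,750 × 407 / 37.1)
    = √(1,574,245.28) ≈ 1,254.69 → Q = 1,255 kits
Orders/yr = 71,750/1,255 = 57.171; ordering cost = 57.171 × $407 = $23,268.73
Average inventory = 1,255/2 = 627.5; holding cost = 627.5 × $37.1 = $23,280.25
Total = $23,268.73 + $23,280.25 = $46,548.98

$46,548.98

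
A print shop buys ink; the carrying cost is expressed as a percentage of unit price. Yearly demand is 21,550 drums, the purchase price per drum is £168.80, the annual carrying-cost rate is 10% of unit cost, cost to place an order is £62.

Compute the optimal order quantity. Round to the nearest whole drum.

Holding cost per drum per year: H = 10% × £168.8 = £16.8800
Optimal lot size Q* = (2 × 21,550 × £62 / £16.88)^½ ≈ 397.88

398 drums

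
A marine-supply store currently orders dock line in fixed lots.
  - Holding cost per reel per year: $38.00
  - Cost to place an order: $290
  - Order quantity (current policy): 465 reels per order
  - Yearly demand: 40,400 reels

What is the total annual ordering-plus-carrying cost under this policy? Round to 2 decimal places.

$34,030.70

Ordering: D/Q × S = 40,400/465 × $290 = $25,195.70
Holding:  Q/2 × H = 465/2 × $38 = $8,835.00
Total = $25,195.70 + $8,835.00 = $34,030.70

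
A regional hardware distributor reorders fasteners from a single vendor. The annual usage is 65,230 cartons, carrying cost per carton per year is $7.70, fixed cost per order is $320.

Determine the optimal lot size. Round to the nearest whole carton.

Q* = √(2·D·S / H) = √(2·65,230·320 / 7.7) = √5,421,714.3 ≈ 2,328.46

2,328 cartons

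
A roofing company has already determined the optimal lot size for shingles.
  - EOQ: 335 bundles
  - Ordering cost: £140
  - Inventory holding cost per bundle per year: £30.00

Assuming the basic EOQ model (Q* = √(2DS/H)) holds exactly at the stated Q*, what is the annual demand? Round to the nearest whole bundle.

12,024 bundles per year

From Q* = √(2DS/H) ⇒ Q*² = 2DS/H.
D = Q²H / (2S) = 335² × 30 / (2 × 140) = 12,024.11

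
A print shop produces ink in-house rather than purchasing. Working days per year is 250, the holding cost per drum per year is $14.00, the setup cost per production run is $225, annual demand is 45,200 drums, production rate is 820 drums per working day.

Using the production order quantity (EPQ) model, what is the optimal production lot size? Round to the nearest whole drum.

1,365 drums

Daily demand d = 45,200/250 = 180.800; p = 820; 1 − d/p = 0.77951
EPQ = √(2DS / (H(1 − d/p)))
    = √(2 × 45,200 × 225 / (14 × 0.77951)) ≈ 1,365.21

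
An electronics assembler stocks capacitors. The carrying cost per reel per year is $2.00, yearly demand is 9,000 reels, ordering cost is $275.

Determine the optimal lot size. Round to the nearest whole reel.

1,573 reels

Optimal lot size Q* = (2 × 9,000 × $275 / $2)^½ ≈ 1,573.21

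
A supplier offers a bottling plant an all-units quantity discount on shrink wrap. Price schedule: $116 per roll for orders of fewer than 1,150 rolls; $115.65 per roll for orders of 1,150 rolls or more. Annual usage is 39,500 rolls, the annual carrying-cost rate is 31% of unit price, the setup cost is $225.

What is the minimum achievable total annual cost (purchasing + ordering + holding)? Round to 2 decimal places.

H₁ = 31%×$116 = $35.9600;  H₂ = 31%×$115.65 = $35.8515
EOQ₁ = √(2×39,500×225/35.9600) = 703.06  (< 1,150, feasible at tier 1)
EOQ₂ = √(2×39,500×225/35.8515) = 704.13  (< 1,150 → use Q = 1,150 at tier-2 price)
TC(tier 1 (EOQ₁), Q≈703.1) = $4,607,282.19
TC(tier 2, Q≈1,150.0) = $4,596,517.87
Minimum at tier 2: $4,596,517.87

$4,596,517.87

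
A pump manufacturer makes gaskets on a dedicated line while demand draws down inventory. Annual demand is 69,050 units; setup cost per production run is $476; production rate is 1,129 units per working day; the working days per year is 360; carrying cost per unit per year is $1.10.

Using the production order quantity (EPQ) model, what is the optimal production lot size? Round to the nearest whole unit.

8,485 units

Daily demand d = 69,050/360 = 191.806; p = 1129; 1 − d/p = 0.83011
EPQ = √(2DS / (H(1 − d/p)))
    = √(2 × 69,050 × 476 / (1.1 × 0.83011)) ≈ 8,484.69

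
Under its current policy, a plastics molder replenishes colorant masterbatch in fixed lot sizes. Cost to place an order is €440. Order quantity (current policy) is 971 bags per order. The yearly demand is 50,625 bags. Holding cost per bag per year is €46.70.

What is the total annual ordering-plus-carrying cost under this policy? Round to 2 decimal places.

Ordering: D/Q × S = 50,625/971 × €440 = €22,940.27
Holding:  Q/2 × H = 971/2 × €46.7 = €22,672.85
Total = €22,940.27 + €22,672.85 = €45,613.12

€45,613.12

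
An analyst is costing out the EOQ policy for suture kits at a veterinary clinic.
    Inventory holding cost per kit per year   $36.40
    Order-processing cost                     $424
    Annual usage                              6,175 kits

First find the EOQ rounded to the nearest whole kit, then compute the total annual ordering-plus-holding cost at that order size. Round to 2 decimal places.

EOQ = √(2DS/H) = √(2 × 6,175 × 424 / 36.4)
    = √(143,857.14) ≈ 379.29 → Q = 379 kits
Ordering: D/Q × S = 6,175/379 × $424 = $6,908.18
Holding:  Q/2 × H = 379/2 × $36.4 = $6,897.80
Total = $6,908.18 + $6,897.80 = $13,805.98

$13,805.98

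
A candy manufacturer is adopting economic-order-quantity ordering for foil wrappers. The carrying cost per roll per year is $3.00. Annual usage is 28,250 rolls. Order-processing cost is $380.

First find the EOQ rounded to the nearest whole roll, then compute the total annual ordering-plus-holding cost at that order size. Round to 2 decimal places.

2DS/H = 2·28,250·380/3 = 7,156,666.67
EOQ = √7,156,666.67 ≈ 2,675.19 → Q = 2,675 rolls
Annual ordering cost = (D/Q)·S = (28,250/2,675) × 380 = $4,013.08
Annual holding cost  = (Q/2)·H = (2,675/2) × 3 = $4,012.50
Total = $4,013.08 + $4,012.50 = $8,025.58

$8,025.58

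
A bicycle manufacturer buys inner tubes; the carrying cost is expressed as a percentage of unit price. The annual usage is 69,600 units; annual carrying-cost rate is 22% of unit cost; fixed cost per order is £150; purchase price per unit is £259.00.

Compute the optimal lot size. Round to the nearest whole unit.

605 units

H = i·C = 0.22 × £259 = £56.9800 per unit-year
Optimal lot size Q* = (2 × 69,600 × £150 / £56.98)^½ ≈ 605.35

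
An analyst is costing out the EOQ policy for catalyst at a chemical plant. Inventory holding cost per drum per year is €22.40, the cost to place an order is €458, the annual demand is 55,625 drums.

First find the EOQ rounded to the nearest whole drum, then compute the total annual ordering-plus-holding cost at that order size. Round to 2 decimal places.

EOQ = √(2DS/H) = √(2 × 55,625 × 458 / 22.4)
    = √(2,274,665.18) ≈ 1,508.20 → Q = 1,508 drums
Orders/yr = 55,625/1,508 = 36.887; ordering cost = 36.887 × €458 = €16,894.06
Average inventory = 1,508/2 = 754; holding cost = 754 × €22.4 = €16,889.60
Total = €16,894.06 + €16,889.60 = €33,783.66

€33,783.66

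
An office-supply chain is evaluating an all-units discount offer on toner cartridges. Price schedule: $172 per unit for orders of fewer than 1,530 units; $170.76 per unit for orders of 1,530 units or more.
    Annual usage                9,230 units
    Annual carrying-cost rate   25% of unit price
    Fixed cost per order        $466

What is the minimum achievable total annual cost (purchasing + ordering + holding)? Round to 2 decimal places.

H₁ = 25%×$172 = $43.0000;  H₂ = 25%×$170.76 = $42.6900
EOQ₁ = √(2×9,230×466/43.0000) = 447.27  (< 1,530, feasible at tier 1)
EOQ₂ = √(2×9,230×466/42.6900) = 448.90  (< 1,530 → use Q = 1,530 at tier-2 price)
TC(tier 1 (EOQ₁), Q≈447.3) = $1,606,792.82
TC(tier 2, Q≈1,530.0) = $1,611,583.88
Minimum at tier 1 (EOQ₁): $1,606,792.82

$1,606,792.82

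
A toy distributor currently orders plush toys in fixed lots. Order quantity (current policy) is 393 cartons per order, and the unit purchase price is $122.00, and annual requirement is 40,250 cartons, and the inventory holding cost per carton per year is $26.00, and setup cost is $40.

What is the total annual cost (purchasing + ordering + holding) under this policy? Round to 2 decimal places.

Orders/yr = 40,250/393 = 102.417; ordering cost = 102.417 × $40 = $4,096.69
Average inventory = 393/2 = 196.5; holding cost = 196.5 × $26 = $5,109.00
Purchase cost = D·C = 40,250 × 122 = $4,910,500.00
Total = $4,096.69 + $5,109.00 + $4,910,500.00 = $4,919,705.69

$4,919,705.69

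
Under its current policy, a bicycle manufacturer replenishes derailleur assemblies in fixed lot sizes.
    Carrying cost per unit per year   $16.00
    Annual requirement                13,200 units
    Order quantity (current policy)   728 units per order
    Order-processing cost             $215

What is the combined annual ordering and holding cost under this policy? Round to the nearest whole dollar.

$9,722

Orders/yr = 13,200/728 = 18.132; ordering cost = 18.132 × $215 = $3,898.35
Average inventory = 728/2 = 364; holding cost = 364 × $16 = $5,824.00
Total = $3,898.35 + $5,824.00 = $9,722.35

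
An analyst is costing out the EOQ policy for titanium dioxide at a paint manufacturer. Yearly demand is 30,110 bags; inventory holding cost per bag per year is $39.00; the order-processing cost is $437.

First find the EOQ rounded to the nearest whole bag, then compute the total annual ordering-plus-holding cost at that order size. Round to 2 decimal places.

2DS/H = 2·30,110·437/39 = 674,772.82
EOQ = √674,772.82 ≈ 821.45 → Q = 821 bags
Annual ordering cost = (D/Q)·S = (30,110/821) × 437 = $16,026.88
Annual holding cost  = (Q/2)·H = (821/2) × 39 = $16,009.50
Total = $16,026.88 + $16,009.50 = $32,036.38

$32,036.38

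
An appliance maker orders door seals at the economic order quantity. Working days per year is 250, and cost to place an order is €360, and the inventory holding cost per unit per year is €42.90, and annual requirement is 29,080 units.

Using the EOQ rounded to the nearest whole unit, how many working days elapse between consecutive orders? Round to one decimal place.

6.0 days

Q* = √(2·D·S / H) = √(2·29,080·360 / 42.9) = √488,055.9 ≈ 698.61 → Q = 699 units
Cycle time = (working days × Q)/D = (250 × 699) / 29,080 = 6.009 days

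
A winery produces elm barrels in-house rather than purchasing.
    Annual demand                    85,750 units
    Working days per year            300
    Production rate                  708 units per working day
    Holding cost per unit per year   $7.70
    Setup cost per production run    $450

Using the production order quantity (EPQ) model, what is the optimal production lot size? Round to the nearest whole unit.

4,100 units

Daily demand d = 85,750/300 = 285.833; p = 708; 1 − d/p = 0.59628
EPQ = √(2DS / (H(1 − d/p)))
    = √(2 × 85,750 × 450 / (7.7 × 0.59628)) ≈ 4,099.85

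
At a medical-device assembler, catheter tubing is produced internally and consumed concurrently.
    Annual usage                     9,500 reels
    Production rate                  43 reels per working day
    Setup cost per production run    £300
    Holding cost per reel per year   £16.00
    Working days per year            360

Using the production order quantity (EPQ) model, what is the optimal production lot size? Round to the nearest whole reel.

Daily demand d = 9,500/360 = 26.389; p = 43; 1 − d/p = 0.38630
EPQ = √(2DS / (H(1 − d/p)))
    = √(2 × 9,500 × 300 / (16 × 0.38630)) ≈ 960.31

960 reels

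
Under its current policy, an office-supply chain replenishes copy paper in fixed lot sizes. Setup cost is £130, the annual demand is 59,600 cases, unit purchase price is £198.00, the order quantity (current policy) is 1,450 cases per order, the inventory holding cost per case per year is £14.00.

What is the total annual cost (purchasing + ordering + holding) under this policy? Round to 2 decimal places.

Ordering: D/Q × S = 59,600/1,450 × £130 = £5,343.45
Holding:  Q/2 × H = 1,450/2 × £14 = £10,150.00
Purchase cost = D·C = 59,600 × 198 = £11,800,800.00
Total = £5,343.45 + £10,150.00 + £11,800,800.00 = £11,816,293.45

£11,816,293.45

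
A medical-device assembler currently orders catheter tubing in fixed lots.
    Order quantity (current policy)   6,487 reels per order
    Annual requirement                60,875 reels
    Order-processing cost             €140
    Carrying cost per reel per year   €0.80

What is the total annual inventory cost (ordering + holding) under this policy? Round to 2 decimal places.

Orders/yr = 60,875/6,487 = 9.384; ordering cost = 9.384 × €140 = €1,313.78
Average inventory = 6,487/2 = 3243.5; holding cost = 3243.5 × €0.8 = €2,594.80
Total = €1,313.78 + €2,594.80 = €3,908.58

€3,908.58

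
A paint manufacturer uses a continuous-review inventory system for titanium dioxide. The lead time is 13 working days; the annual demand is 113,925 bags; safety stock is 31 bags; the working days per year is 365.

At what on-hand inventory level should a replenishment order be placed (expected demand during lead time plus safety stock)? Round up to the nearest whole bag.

Daily demand d = 113,925 / 365 = 312.123 bags/day
Demand during lead time = 312.123 × 13 = 4,057.60
Reorder point = 4,057.60 + 31 = 4,088.60 → round up

4,089 bags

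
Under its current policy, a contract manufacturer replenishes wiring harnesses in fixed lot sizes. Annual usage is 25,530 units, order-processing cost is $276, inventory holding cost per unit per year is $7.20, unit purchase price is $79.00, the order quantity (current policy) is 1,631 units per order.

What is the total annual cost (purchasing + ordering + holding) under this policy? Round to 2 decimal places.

Annual ordering cost = (D/Q)·S = (25,530/1,631) × 276 = $4,320.22
Annual holding cost  = (Q/2)·H = (1,631/2) × 7.2 = $5,871.60
Purchase cost = D·C = 25,530 × 79 = $2,016,870.00
Total = $4,320.22 + $5,871.60 + $2,016,870.00 = $2,027,061.82

$2,027,061.82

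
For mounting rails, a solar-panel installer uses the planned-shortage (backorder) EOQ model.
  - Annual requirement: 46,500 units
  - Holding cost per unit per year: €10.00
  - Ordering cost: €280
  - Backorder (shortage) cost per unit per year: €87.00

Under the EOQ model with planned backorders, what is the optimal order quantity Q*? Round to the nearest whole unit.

1,704 units

Q* = √(2DS/H) · √((H + b)/b)
   = √(2 × 46,500 × 280 / 10) · √((10 + 87) / 87)
   = 1,613.691 × 1.0559 ≈ 1,703.91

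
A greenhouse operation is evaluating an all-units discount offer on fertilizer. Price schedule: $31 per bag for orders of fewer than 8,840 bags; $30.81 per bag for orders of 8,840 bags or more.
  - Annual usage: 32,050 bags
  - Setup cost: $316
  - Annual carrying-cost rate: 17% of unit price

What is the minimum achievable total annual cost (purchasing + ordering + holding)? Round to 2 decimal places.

$1,003,881.84

H₁ = 17%×$31 = $5.2700;  H₂ = 17%×$30.81 = $5.2377
EOQ₁ = √(2×32,050×316/5.2700) = 1,960.50  (< 8,840, feasible at tier 1)
EOQ₂ = √(2×32,050×316/5.2377) = 1,966.54  (< 8,840 → use Q = 8,840 at tier-2 price)
TC(tier 1 (EOQ₁), Q≈1,960.5) = $1,003,881.84
TC(tier 2, Q≈8,840.0) = $1,011,756.81
Minimum at tier 1 (EOQ₁): $1,003,881.84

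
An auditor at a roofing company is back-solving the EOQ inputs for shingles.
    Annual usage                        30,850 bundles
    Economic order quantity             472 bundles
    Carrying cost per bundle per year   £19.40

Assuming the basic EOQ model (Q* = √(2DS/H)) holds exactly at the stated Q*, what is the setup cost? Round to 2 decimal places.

£70.05

Since Q* = (2DS/H)^½, squaring gives Q*²·H = 2DS.
S = Q²H / (2D) = 472² × 19.4 / (2 × 30,850) = 70.0488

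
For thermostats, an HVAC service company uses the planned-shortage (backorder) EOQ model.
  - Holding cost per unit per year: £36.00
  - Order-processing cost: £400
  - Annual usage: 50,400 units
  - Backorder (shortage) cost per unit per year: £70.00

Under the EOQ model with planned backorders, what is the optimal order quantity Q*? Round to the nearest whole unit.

1,302 units

Q* = √(2DS/H) · √((H + b)/b)
   = √(2 × 50,400 × 400 / 36) · √((36 + 70) / 70)
   = 1,058.301 × 1.2306 ≈ 1,302.31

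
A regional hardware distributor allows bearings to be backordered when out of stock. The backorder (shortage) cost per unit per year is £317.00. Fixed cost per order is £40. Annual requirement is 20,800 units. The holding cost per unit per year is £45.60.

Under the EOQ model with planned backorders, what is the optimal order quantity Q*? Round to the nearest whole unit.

204 units

Basic EOQ = √(2·20,800·40/45.6) = 191.027
Backorder adjustment √((H+b)/b) = √((45.6+317)/317) = 1.0695
Q* = 191.027 × 1.0695 ≈ 204.30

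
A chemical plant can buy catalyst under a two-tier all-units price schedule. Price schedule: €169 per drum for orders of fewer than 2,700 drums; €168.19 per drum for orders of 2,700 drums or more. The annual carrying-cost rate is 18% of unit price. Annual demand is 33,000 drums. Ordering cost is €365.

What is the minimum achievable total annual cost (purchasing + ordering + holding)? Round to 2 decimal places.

€5,595,601.28

H₁ = 18%×€169 = €30.4200;  H₂ = 18%×€168.19 = €30.2742
EOQ₁ = √(2×33,000×365/30.4200) = 889.90  (< 2,700, feasible at tier 1)
EOQ₂ = √(2×33,000×365/30.2742) = 892.04  (< 2,700 → use Q = 2,700 at tier-2 price)
TC(tier 1 (EOQ₁), Q≈889.9) = €5,604,070.61
TC(tier 2, Q≈2,700.0) = €5,595,601.28
Minimum at tier 2: €5,595,601.28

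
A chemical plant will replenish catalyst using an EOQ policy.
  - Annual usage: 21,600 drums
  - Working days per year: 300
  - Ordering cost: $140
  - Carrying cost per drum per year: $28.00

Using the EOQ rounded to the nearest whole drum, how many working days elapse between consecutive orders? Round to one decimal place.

2DS/H = 2·21,600·140/28 = 216,000.00
EOQ = √216,000.00 ≈ 464.76 → Q = 465 drums
Cycle time = (working days × Q)/D = (300 × 465) / 21,600 = 6.458 days

6.5 days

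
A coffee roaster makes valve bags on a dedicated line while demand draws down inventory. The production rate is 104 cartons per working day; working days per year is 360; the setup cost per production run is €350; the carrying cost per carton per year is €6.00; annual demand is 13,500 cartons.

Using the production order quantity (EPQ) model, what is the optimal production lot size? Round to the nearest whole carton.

1,569 cartons

d = 13,500/360 = 37.5000 cartons/day;  effective holding cost H(1 − d/p) = 6·(1 − 37.5000/104) = 3.83654
Q* = √(2DS / H_eff) = √(2·13,500·350 / 3.83654) ≈ 1,569.45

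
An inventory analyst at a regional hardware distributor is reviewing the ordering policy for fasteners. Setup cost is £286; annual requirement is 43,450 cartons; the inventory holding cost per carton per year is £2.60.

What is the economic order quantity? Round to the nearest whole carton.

3,092 cartons

Q* = √(2·D·S / H) = √(2·43,450·286 / 2.6) = √9,559,000.0 ≈ 3,091.76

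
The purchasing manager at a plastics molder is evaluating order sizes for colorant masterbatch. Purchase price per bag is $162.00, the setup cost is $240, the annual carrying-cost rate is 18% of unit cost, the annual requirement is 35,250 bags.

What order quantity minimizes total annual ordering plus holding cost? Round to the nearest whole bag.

762 bags

H = i·C = 0.18 × $162 = $29.1600 per bag-year
2DS/H = 2·35,250·240/29.16 = 580,246.91
EOQ = √580,246.91 ≈ 761.74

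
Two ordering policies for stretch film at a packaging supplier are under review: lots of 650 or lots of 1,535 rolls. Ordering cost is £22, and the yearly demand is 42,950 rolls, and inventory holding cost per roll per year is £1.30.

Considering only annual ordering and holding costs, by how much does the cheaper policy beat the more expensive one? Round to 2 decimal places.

£262.87

Annual cost at Q: ordering D·S/Q plus holding Q·H/2.
TC(650) = (42,950/650)×22 + (650/2)×1.3 = £1,876.19
TC(1,535) = (42,950/1,535)×22 + (1,535/2)×1.3 = £1,613.32
Lots of 1,535 are cheaper by £262.87.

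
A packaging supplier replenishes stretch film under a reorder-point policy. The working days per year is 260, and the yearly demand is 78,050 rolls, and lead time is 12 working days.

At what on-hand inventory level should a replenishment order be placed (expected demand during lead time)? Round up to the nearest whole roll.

3,603 rolls

Daily demand d = 78,050 / 260 = 300.192 rolls/day
Demand during lead time = 300.192 × 12 = 3,602.31
Reorder point = 3,602.31 → round up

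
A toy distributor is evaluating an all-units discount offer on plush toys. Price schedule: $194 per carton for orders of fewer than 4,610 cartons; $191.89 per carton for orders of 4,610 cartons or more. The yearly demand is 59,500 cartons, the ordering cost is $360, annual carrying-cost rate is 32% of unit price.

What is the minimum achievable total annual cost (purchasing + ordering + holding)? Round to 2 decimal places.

H₁ = 32%×$194 = $62.0800;  H₂ = 32%×$191.89 = $61.4048
EOQ₁ = √(2×59,500×360/62.0800) = 830.71  (< 4,610, feasible at tier 1)
EOQ₂ = √(2×59,500×360/61.4048) = 835.26  (< 4,610 → use Q = 4,610 at tier-2 price)
TC(tier 1 (EOQ₁), Q≈830.7) = $11,594,570.41
TC(tier 2, Q≈4,610.0) = $11,563,639.48
Minimum at tier 2: $11,563,639.48

$11,563,639.48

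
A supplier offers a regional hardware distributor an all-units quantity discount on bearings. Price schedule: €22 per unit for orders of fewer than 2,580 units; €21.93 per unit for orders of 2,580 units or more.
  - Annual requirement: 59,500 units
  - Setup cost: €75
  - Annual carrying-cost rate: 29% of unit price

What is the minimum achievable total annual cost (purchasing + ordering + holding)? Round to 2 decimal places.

H₁ = 29%×€22 = €6.3800;  H₂ = 29%×€21.93 = €6.3597
EOQ₁ = √(2×59,500×75/6.3800) = 1,182.75  (< 2,580, feasible at tier 1)
EOQ₂ = √(2×59,500×75/6.3597) = 1,184.64  (< 2,580 → use Q = 2,580 at tier-2 price)
TC(tier 1 (EOQ₁), Q≈1,182.8) = €1,316,545.96
TC(tier 2, Q≈2,580.0) = €1,314,768.66
Minimum at tier 2: €1,314,768.66

€1,314,768.66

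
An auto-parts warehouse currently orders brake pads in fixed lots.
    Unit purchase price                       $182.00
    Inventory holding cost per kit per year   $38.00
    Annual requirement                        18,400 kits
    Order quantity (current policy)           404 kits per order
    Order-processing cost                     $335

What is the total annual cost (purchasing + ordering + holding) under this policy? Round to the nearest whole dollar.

$3,371,733

Annual ordering cost = (D/Q)·S = (18,400/404) × 335 = $15,257.43
Annual holding cost  = (Q/2)·H = (404/2) × 38 = $7,676.00
Purchase cost = D·C = 18,400 × 182 = $3,348,800.00
Total = $15,257.43 + $7,676.00 + $3,348,800.00 = $3,371,733.43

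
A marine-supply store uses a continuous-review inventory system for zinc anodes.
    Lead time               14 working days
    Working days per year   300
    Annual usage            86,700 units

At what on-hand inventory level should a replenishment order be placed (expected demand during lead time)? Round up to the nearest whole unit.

4,046 units

Daily demand d = 86,700 / 300 = 289.000 units/day
Demand during lead time = 289.000 × 14 = 4,046.00
Reorder point = 4,046.00 → round up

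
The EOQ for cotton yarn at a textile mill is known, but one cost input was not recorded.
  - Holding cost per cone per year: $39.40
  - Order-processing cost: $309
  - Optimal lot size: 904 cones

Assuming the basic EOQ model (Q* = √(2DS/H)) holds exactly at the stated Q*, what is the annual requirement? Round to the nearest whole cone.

52,101 cones per year

Since Q* = (2DS/H)^½, squaring gives Q*²·H = 2DS.
D = Q²H / (2S) = 904² × 39.4 / (2 × 309) = 52,100.83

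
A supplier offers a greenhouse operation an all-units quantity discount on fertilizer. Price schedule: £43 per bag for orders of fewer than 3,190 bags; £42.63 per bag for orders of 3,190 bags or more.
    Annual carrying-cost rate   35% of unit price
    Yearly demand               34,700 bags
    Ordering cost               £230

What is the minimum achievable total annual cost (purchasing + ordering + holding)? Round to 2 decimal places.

H₁ = 35%×£43 = £15.0500;  H₂ = 35%×£42.63 = £14.9205
EOQ₁ = √(2×34,700×230/15.0500) = 1,029.85  (< 3,190, feasible at tier 1)
EOQ₂ = √(2×34,700×230/14.9205) = 1,034.31  (< 3,190 → use Q = 3,190 at tier-2 price)
TC(tier 1 (EOQ₁), Q≈1,029.9) = £1,507,599.29
TC(tier 2, Q≈3,190.0) = £1,505,561.08
Minimum at tier 2: £1,505,561.08

£1,505,561.08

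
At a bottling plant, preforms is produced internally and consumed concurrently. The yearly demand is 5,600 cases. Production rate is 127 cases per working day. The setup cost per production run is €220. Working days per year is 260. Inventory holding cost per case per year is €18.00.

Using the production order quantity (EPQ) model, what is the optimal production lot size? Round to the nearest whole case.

406 cases

Daily demand d = 5,600/260 = 21.538; p = 127; 1 − d/p = 0.83041
EPQ = √(2DS / (H(1 − d/p)))
    = √(2 × 5,600 × 220 / (18 × 0.83041)) ≈ 406.01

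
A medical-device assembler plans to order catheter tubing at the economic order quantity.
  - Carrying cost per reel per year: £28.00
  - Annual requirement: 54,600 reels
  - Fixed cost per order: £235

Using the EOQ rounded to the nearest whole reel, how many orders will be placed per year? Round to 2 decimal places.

Q* = √(2·D·S / H) = √(2·54,600·235 / 28) = √916,500.0 ≈ 957.34 → Q = 957
Orders per year = D/Q = 54,600 / 957 = 57.053

57.05 orders per year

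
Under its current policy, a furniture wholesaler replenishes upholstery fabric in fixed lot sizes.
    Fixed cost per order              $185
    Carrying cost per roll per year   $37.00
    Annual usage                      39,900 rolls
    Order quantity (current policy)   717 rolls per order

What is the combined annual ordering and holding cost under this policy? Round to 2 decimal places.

$23,559.48

Orders/yr = 39,900/717 = 55.649; ordering cost = 55.649 × $185 = $10,294.98
Average inventory = 717/2 = 358.5; holding cost = 358.5 × $37 = $13,264.50
Total = $10,294.98 + $13,264.50 = $23,559.48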